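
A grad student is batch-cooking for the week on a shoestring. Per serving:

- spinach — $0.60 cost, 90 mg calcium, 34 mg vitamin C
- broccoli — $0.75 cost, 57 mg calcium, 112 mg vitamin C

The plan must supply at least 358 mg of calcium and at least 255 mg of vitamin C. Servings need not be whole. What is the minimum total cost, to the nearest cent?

At the optimum either one food covers both requirements or two foods hit both targets exactly; no other combination can be cheaper.
spinach only: max(358/90, 255/34) = 7.5 servings → $4.50.
broccoli only: max(358/57, 255/112) = 6.281 servings → $4.71.
spinach + broccoli with both tight: 3.139 servings and 1.324 servings → $2.88.
Cheapest feasible corner: $2.88.

$2.88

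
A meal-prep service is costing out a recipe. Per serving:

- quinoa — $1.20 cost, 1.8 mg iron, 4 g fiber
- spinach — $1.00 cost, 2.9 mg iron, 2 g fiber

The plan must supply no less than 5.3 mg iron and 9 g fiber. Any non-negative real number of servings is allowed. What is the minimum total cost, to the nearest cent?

Minimising a linear cost over {iron ≥ 5.3, fiber ≥ 9, servings ≥ 0} — the optimum is at a vertex, using one or two foods.
quinoa only: max(5.3/1.8, 9/4) = 2.944 servings → $3.53.
spinach only: max(5.3/2.9, 9/2) = 4.5 servings → $4.50.
quinoa + spinach with both tight: 1.938 servings and 0.625 servings → $2.95.
The minimum over all feasible corners is $2.95.

$2.95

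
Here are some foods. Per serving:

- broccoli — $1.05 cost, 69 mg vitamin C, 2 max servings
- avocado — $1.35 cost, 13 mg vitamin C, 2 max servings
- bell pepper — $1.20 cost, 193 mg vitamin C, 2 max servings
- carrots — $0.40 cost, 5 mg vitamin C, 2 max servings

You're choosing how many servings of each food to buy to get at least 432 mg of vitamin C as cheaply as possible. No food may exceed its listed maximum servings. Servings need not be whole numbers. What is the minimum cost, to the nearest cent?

$3.10

Cost per mg of vitamin C: bell pepper $0.0062, broccoli $0.0152, carrots $0.0800, avocado $0.1038.
Take 2 servings of bell pepper: +386.0 mg vitamin C for $2.40 (total $2.40, still need 46.0 mg).
Take 0.6667 servings of broccoli: +46.0 mg vitamin C for $0.70 (total $3.10, still need 0.0 mg).
Greedy by cheapest-per-mg is optimal for a single linear constraint, so the minimum cost is $3.10.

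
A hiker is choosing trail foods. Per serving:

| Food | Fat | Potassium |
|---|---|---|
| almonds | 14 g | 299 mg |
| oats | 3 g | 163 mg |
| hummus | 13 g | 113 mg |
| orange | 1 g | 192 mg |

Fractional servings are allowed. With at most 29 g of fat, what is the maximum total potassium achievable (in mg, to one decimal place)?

Potassium per g fat: orange 192, oats 54.33, almonds 21.36, hummus 8.692.
With no serving limits, spend the whole fat allowance on orange: 29 g / 1 g × 192 mg = 5568.0 mg.

5568.0 mg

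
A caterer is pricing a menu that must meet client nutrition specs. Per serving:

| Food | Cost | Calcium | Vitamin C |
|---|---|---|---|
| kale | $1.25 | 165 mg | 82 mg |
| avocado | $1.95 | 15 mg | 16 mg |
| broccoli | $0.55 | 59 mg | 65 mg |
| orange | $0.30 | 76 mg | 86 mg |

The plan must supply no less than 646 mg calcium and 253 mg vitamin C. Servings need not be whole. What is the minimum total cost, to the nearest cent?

For a min-cost LP with two ≥-constraints, a basic feasible solution has at most two positive variables.
kale only: max(646/165, 253/82) = 3.915 servings → $4.89.
avocado only: max(646/15, 253/16) = 43.07 servings → $83.98.
broccoli only: max(646/59, 253/65) = 10.95 servings → $6.02.
orange only: max(646/76, 253/86) = 8.5 servings → $2.55.
kale + avocado with both targets exact would need a negative amount; discard.
kale + broccoli with both targets exact would need a negative amount; discard.
kale + orange: intersection lies outside the first quadrant.
avocado + broccoli with both targets exact would need a negative amount; discard.
avocado + orange: the both-tight solution has a negative serving — not a feasible corner.
broccoli + orange with both targets exact would need a negative amount; discard.
Cheapest feasible corner: $2.55.

$2.55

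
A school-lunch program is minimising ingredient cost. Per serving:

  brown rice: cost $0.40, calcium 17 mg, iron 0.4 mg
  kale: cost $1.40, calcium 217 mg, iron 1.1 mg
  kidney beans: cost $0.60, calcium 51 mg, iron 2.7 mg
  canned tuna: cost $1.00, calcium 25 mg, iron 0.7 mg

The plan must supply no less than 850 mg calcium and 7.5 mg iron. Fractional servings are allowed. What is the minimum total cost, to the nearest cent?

Check every corner: each single food scaled to meet both minima, and each pair solved so both constraints bind.
brown rice only: max(850/17, 7.5/0.4) = 50 servings → $20.00.
kale only: max(850/217, 7.5/1.1) = 6.818 servings → $9.55.
kidney beans only: max(850/51, 7.5/2.7) = 16.67 servings → $10.00.
canned tuna only: max(850/25, 7.5/0.7) = 34 servings → $34.00.
brown rice + kale with both tight: 10.17 servings and 3.12 servings → $8.44.
brown rice + kidney beans with both targets exact would need a negative amount; discard.
brown rice + canned tuna: the both-tight solution has a negative serving — not a feasible corner.
kale + kidney beans with both tight: 3.61 servings and 1.307 servings → $5.84.
kale + canned tuna with both tight: 3.276 servings and 5.567 servings → $10.15.
kidney beans + canned tuna: intersection lies outside the first quadrant.
So the least-cost plan costs $5.84.

$5.84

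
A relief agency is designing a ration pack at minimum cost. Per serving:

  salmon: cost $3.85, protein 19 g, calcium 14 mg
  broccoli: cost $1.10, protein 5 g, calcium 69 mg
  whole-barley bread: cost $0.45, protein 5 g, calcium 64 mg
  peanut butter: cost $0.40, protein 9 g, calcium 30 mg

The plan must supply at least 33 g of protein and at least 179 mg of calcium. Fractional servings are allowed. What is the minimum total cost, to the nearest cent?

$1.80

At the optimum either one food covers both requirements or two foods hit both targets exactly; no other combination can be cheaper.
salmon only: max(33/19, 179/14) = 12.79 servings → $49.23.
broccoli only: max(33/5, 179/69) = 6.6 servings → $7.26.
whole-barley bread only: max(33/5, 179/64) = 6.6 servings → $2.97.
peanut butter only: max(33/9, 179/30) = 5.967 servings → $2.39.
salmon + broccoli with both tight: 1.114 servings and 2.368 servings → $6.89.
salmon + whole-barley bread with both tight: 1.062 servings and 2.565 servings → $5.24.
salmon + peanut butter: intersection lies outside the first quadrant.
broccoli + whole-barley bread: the both-tight solution has a negative serving — not a feasible corner.
broccoli + peanut butter with both tight: 1.318 servings and 2.934 servings → $2.62.
whole-barley bread + peanut butter with both tight: 1.458 servings and 2.857 servings → $1.80.
The minimum over all feasible corners is $1.80.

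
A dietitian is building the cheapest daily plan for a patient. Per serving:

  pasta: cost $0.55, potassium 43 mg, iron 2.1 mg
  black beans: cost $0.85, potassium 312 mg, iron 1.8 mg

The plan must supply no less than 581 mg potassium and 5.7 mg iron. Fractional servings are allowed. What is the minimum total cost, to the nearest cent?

$2.13

Compare the cost at each extreme point of the feasible region.
pasta only: max(581/43, 5.7/2.1) = 13.51 servings → $7.43.
black beans only: max(581/312, 5.7/1.8) = 3.167 servings → $2.69.
pasta + black beans with both tight: 1.268 servings and 1.687 servings → $2.13.
The minimum over all feasible corners is $2.13.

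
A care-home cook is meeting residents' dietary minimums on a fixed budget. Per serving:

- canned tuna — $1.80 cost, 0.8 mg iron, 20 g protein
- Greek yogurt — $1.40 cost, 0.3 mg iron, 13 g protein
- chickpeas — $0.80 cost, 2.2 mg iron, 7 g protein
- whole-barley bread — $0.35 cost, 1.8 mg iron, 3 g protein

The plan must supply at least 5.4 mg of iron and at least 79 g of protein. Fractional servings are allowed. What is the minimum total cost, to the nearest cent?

canned tuna only: max(5.4/0.8, 79/20) = 6.75 servings → $12.15.
Greek yogurt only: max(5.4/0.3, 79/13) = 18 servings → $25.20.
chickpeas only: max(5.4/2.2, 79/7) = 11.29 servings → $9.03.
whole-barley bread only: max(5.4/1.8, 79/3) = 26.33 servings → $9.22.
canned tuna + Greek yogurt: the both-tight solution has a negative serving — not a feasible corner.
canned tuna + chickpeas with both tight: 3.542 servings and 1.167 servings → $7.31.
canned tuna + whole-barley bread with both tight: 3.75 servings and 1.333 servings → $7.22.
Greek yogurt + chickpeas with both tight: 5.132 servings and 1.755 servings → $8.59.
Greek yogurt + whole-barley bread with both tight: 5.6 servings and 2.067 servings → $8.56.
chickpeas + whole-barley bread: intersection lies outside the first quadrant.
The minimum over all feasible corners is $7.22.

$7.22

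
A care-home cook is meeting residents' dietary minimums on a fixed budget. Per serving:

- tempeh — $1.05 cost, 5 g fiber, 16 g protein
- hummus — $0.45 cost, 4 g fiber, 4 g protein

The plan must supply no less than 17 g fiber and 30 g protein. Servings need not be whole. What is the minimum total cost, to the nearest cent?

$2.49

Compare the cost at each extreme point of the feasible region.
tempeh only: max(17/5, 30/16) = 3.4 servings → $3.57.
hummus only: max(17/4, 30/4) = 7.5 servings → $3.38.
tempeh + hummus with both tight: 1.182 servings and 2.773 servings → $2.49.
The minimum over all feasible corners is $2.49.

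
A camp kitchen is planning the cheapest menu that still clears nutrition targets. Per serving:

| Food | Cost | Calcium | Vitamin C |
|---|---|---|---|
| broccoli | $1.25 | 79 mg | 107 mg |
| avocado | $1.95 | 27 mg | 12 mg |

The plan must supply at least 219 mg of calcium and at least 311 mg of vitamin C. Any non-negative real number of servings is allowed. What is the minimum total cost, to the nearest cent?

Minimising a linear cost over {calcium ≥ 219, vitamin C ≥ 311, servings ≥ 0} — the optimum is at a vertex, using one or two foods.
broccoli only: max(219/79, 311/107) = 2.907 servings → $3.63.
avocado only: max(219/27, 311/12) = 25.92 servings → $50.54.
broccoli + avocado with both targets exact would need a negative amount; discard.
Cheapest feasible corner: $3.63.

$3.63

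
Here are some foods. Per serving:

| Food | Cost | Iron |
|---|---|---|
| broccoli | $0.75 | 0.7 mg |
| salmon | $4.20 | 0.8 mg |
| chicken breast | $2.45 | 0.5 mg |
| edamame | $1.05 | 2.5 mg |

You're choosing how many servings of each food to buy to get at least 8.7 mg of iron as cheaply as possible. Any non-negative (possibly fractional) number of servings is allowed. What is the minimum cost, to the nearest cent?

Cost per mg of iron: edamame $0.4200, broccoli $1.0714, chicken breast $4.9000, salmon $5.2500.
With no serving limits, use only edamame: 8.7 mg / 2.5 mg = 3.48 servings × $1.05 = $3.65.

$3.65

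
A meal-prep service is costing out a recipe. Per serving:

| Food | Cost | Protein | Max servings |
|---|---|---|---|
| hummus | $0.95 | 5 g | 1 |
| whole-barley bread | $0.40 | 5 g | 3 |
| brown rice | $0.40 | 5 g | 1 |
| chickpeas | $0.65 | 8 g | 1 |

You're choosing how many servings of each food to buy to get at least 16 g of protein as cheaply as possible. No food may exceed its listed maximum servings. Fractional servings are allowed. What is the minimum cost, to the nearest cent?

$1.28

Cost per g of protein: whole-barley bread $0.0800, brown rice $0.0800, chickpeas $0.0813, hummus $0.1900.
Take 3 servings of whole-barley bread: +15.0 g protein for $1.20 (total $1.20, still need 1.0 g).
Take 0.2 servings of brown rice: +1.0 g protein for $0.08 (total $1.28, still need 0.0 g).
Greedy by cheapest-per-g is optimal for a single linear constraint, so the minimum cost is $1.28.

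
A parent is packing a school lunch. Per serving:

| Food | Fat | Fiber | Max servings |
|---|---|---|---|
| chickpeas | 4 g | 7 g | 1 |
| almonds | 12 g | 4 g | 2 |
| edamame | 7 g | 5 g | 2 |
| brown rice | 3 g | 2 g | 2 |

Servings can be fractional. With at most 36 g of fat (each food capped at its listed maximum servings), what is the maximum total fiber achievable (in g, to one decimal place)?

25.0 g

Fiber per g fat: chickpeas 1.75, edamame 0.7143, brown rice 0.6667, almonds 0.3333.
Take 1 serving of chickpeas: uses 4 g fat, +7.0 g fiber (running total 7.0 g).
Take 2 servings of edamame: uses 14 g fat, +10.0 g fiber (running total 17.0 g).
Take 2 servings of brown rice: uses 6 g fat, +4.0 g fiber (running total 21.0 g).
Take 1 serving of almonds: uses 12 g fat, +4.0 g fiber (running total 25.0 g).
Greedy by best ratio exhausts the fat allowance optimally: 25.0 g.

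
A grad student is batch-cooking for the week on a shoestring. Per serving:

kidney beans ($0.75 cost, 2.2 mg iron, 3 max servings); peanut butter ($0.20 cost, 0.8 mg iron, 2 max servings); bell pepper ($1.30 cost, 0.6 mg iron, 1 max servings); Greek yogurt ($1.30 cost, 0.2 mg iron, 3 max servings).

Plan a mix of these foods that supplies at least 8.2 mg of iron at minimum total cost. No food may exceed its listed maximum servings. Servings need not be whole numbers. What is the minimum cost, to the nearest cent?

Cost per mg of iron: peanut butter $0.2500, kidney beans $0.3409, bell pepper $2.1667, Greek yogurt $6.5000.
Take 2 servings of peanut butter: +1.6 mg iron for $0.40 (total $0.40, still need 6.6 mg).
Take 3 servings of kidney beans: +6.6 mg iron for $2.25 (total $2.65, still need 0.0 mg).
Filling from the cheapest source first is optimal under one linear minimum: $2.65.

$2.65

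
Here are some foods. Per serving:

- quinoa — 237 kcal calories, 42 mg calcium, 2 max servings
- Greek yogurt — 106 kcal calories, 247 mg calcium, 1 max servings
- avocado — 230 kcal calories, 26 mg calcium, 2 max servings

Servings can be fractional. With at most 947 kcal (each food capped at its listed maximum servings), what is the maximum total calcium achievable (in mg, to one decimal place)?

Calcium per kcal: Greek yogurt 2.33, quinoa 0.1772, avocado 0.113.
Take 1 serving of Greek yogurt: uses 106 kcal, +247.0 mg calcium (running total 247.0 mg).
Take 2 servings of quinoa: uses 474 kcal, +84.0 mg calcium (running total 331.0 mg).
Take 1.596 servings of avocado: uses 367 kcal, +41.5 mg calcium (running total 372.5 mg).
Filling greedily by calcium-per-kcal is optimal for one linear limit, giving 372.5 mg.

372.5 mg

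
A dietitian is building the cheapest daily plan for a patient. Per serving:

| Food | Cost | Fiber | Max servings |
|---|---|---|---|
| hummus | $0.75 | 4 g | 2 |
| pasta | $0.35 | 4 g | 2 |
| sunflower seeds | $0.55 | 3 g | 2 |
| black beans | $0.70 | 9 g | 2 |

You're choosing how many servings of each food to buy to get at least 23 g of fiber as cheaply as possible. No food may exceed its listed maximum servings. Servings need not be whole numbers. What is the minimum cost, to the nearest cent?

Cost per g of fiber: black beans $0.0778, pasta $0.0875, sunflower seeds $0.1833, hummus $0.1875.
Take 2 servings of black beans: +18.0 g fiber for $1.40 (total $1.40, still need 5.0 g).
Take 1.25 servings of pasta: +5.0 g fiber for $0.44 (total $1.84, still need 0.0 g).
Filling from the cheapest source first is optimal under one linear minimum: $1.84.

$1.84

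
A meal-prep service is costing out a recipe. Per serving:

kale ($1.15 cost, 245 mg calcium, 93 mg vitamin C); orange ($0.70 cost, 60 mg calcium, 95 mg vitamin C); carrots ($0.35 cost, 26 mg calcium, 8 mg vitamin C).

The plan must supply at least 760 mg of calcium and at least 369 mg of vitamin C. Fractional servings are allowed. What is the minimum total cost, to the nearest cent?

$4.03

The cheapest plan sits at a corner of the feasible region — with two constraints it uses at most two foods.
kale only: max(760/245, 369/93) = 3.968 servings → $4.56.
orange only: max(760/60, 369/95) = 12.67 servings → $8.87.
carrots only: max(760/26, 369/8) = 46.12 servings → $16.14.
kale + orange with both tight: 2.829 servings and 1.115 servings → $4.03.
kale + carrots: intersection lies outside the first quadrant.
orange + carrots with both tight: 1.766 servings and 25.16 servings → $10.04.
Cheapest feasible corner: $4.03.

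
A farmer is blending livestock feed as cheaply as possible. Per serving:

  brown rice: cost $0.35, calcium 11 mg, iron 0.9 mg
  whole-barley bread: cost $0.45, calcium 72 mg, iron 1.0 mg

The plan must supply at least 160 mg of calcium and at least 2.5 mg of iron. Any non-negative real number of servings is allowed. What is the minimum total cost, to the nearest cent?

$1.10

The cheapest plan sits at a corner of the feasible region — with two constraints it uses at most two foods.
brown rice only: max(160/11, 2.5/0.9) = 14.55 servings → $5.09.
whole-barley bread only: max(160/72, 2.5/1.0) = 2.5 servings → $1.12.
brown rice + whole-barley bread with both tight: 0.3717 servings and 2.165 servings → $1.10.
The minimum over all feasible corners is $1.10.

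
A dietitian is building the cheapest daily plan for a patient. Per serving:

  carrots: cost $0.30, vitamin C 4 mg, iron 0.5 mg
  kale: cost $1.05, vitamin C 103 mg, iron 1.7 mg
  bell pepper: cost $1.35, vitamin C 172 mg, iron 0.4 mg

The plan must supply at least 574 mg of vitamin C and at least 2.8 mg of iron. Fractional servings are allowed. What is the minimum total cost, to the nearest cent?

$4.75

Minimising a linear cost over {vitamin C ≥ 574, iron ≥ 2.8, servings ≥ 0} — the optimum is at a vertex, using one or two foods.
carrots only: max(574/4, 2.8/0.5) = 143.5 servings → $43.05.
kale only: max(574/103, 2.8/1.7) = 5.573 servings → $5.85.
bell pepper only: max(574/172, 2.8/0.4) = 7 servings → $9.45.
carrots + kale with both targets exact would need a negative amount; discard.
carrots + bell pepper with both tight: 2.986 servings and 3.268 servings → $5.31.
kale + bell pepper with both tight: 1.003 servings and 2.736 servings → $4.75.
The minimum over all feasible corners is $4.75.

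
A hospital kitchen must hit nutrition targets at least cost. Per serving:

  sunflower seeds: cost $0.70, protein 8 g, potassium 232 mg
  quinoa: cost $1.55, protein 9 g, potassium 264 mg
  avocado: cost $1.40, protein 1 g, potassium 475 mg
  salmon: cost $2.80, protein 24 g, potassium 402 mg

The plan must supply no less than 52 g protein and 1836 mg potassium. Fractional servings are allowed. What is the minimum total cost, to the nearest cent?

At the optimum either one food covers both requirements or two foods hit both targets exactly; no other combination can be cheaper.
sunflower seeds only: max(52/8, 1836/232) = 7.914 servings → $5.54.
quinoa only: max(52/9, 1836/264) = 6.955 servings → $10.78.
avocado only: max(52/1, 1836/475) = 52 servings → $72.80.
salmon only: max(52/24, 1836/402) = 4.567 servings → $12.79.
sunflower seeds + quinoa: intersection lies outside the first quadrant.
sunflower seeds + avocado with both tight: 6.408 servings and 0.7354 servings → $5.52.
sunflower seeds + salmon: the both-tight solution has a negative serving — not a feasible corner.
quinoa + avocado with both tight: 5.7 servings and 0.6971 servings → $9.81.
quinoa + salmon: the both-tight solution has a negative serving — not a feasible corner.
avocado + salmon with both tight: 2.106 servings and 2.079 servings → $8.77.
Cheapest feasible corner: $5.52.

$5.52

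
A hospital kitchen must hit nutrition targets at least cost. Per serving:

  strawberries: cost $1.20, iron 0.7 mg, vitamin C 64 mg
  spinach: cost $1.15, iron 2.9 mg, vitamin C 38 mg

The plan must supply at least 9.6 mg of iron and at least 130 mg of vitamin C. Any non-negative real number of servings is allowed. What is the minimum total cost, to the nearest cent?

$3.88

Minimising a linear cost over {iron ≥ 9.6, vitamin C ≥ 130, servings ≥ 0} — the optimum is at a vertex, using one or two foods.
strawberries only: max(9.6/0.7, 130/64) = 13.71 servings → $16.46.
spinach only: max(9.6/2.9, 130/38) = 3.421 servings → $3.93.
strawberries + spinach with both tight: 0.07673 servings and 3.292 servings → $3.88.
Cheapest feasible corner: $3.88.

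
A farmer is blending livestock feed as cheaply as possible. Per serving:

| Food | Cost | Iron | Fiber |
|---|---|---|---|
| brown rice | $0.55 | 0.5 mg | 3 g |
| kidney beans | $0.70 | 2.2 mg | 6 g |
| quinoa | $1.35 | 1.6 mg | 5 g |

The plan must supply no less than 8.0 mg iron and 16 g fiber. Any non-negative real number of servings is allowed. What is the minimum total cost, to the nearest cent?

$2.55

With two linear requirements the optimum uses one or two foods; enumerate the corners.
brown rice only: max(8.0/0.5, 16/3) = 16 servings → $8.80.
kidney beans only: max(8.0/2.2, 16/6) = 3.636 servings → $2.55.
quinoa only: max(8.0/1.6, 16/5) = 5 servings → $6.75.
brown rice + kidney beans with both targets exact would need a negative amount; discard.
brown rice + quinoa: intersection lies outside the first quadrant.
kidney beans + quinoa: the both-tight solution has a negative serving — not a feasible corner.
So the least-cost plan costs $2.55.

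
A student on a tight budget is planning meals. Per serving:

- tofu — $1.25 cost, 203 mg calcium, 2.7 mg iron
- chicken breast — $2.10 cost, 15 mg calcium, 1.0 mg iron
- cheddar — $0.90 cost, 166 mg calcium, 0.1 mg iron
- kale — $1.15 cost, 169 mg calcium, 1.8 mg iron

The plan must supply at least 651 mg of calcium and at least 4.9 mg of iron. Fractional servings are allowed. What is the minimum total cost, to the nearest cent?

Two binding constraints pin down two serving amounts, so the optimal mix uses at most two foods. The candidates are each food alone (scaled to the tighter of calcium/iron) and each pair with both constraints tight.
tofu only: max(651/203, 4.9/2.7) = 3.207 servings → $4.01.
chicken breast only: max(651/15, 4.9/1.0) = 43.4 servings → $91.14.
cheddar only: max(651/166, 4.9/0.1) = 49 servings → $44.10.
kale only: max(651/169, 4.9/1.8) = 3.852 servings → $4.43.
tofu + chicken breast with both targets exact would need a negative amount; discard.
tofu + cheddar with both tight: 1.749 servings and 1.783 servings → $3.79.
tofu + kale: intersection lies outside the first quadrant.
chicken breast + cheddar with both tight: 4.549 servings and 3.511 servings → $12.71.
chicken breast + kale: the both-tight solution has a negative serving — not a feasible corner.
cheddar + kale with both tight: 1.219 servings and 2.654 servings → $4.15.
So the least-cost plan costs $3.79.

$3.79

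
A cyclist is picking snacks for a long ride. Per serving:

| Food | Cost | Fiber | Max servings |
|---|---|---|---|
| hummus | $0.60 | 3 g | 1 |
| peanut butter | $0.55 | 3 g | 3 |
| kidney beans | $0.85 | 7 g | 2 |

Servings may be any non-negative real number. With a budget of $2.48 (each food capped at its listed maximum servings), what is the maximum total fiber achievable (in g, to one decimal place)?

Fiber per dollar: kidney beans 8.235, peanut butter 5.455, hummus 5.
Take 2 servings of kidney beans: spends $1.70, +14.0 g fiber (running total 14.0 g).
Take 1.418 servings of peanut butter: spends $0.78, +4.3 g fiber (running total 18.3 g).
Filling greedily by fiber-per-dollar is optimal for one linear limit, giving 18.3 g.

18.3 g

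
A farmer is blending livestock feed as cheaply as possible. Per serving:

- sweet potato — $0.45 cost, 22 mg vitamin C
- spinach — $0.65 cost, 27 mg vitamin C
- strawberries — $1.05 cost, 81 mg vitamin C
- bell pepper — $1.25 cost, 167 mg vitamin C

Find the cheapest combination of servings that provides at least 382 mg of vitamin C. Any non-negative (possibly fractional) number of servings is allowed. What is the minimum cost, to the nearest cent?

$2.86

Cost per mg of vitamin C: bell pepper $0.0075, strawberries $0.0130, sweet potato $0.0205, spinach $0.0241.
With no serving limits, use only bell pepper: 382 mg / 167 mg = 2.287 servings × $1.25 = $2.86.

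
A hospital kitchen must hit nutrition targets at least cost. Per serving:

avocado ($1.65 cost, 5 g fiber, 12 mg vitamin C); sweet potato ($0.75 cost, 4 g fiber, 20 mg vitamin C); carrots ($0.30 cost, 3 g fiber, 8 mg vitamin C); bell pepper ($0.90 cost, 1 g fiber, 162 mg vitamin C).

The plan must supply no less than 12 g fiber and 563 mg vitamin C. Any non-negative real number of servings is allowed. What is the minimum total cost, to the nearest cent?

Minimising a linear cost over {fiber ≥ 12, vitamin C ≥ 563, servings ≥ 0} — the optimum is at a vertex, using one or two foods.
avocado only: max(12/5, 563/12) = 46.92 servings → $77.41.
sweet potato only: max(12/4, 563/20) = 28.15 servings → $21.11.
carrots only: max(12/3, 563/8) = 70.38 servings → $21.11.
bell pepper only: max(12/1, 563/162) = 12 servings → $10.80.
avocado + sweet potato: the both-tight solution has a negative serving — not a feasible corner.
avocado + carrots: intersection lies outside the first quadrant.
avocado + bell pepper with both tight: 1.731 servings and 3.347 servings → $5.87.
sweet potato + carrots: intersection lies outside the first quadrant.
sweet potato + bell pepper with both tight: 2.199 servings and 3.204 servings → $4.53.
carrots + bell pepper with both tight: 2.889 servings and 3.333 servings → $3.87.
The minimum over all feasible corners is $3.87.

$3.87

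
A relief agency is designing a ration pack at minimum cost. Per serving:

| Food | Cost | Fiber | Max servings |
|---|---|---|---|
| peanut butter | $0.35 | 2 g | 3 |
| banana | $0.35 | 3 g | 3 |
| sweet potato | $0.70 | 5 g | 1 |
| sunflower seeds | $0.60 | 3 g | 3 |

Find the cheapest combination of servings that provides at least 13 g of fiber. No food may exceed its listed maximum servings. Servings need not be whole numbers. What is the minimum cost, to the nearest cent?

Cost per g of fiber: banana $0.1167, sweet potato $0.1400, peanut butter $0.1750, sunflower seeds $0.2000.
Take 3 servings of banana: +9.0 g fiber for $1.05 (total $1.05, still need 4.0 g).
Take 0.8 servings of sweet potato: +4.0 g fiber for $0.56 (total $1.61, still need 0.0 g).
Filling from the cheapest source first is optimal under one linear minimum: $1.61.

$1.61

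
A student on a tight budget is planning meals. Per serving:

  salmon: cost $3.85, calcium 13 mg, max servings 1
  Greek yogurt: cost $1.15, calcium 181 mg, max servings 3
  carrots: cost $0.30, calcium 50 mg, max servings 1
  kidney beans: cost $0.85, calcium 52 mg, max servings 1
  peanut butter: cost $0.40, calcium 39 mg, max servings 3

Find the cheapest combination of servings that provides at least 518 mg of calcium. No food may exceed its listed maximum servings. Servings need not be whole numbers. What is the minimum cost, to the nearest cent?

Cost per mg of calcium: carrots $0.0060, Greek yogurt $0.0064, peanut butter $0.0103, kidney beans $0.0163, salmon $0.2962.
Take 1 serving of carrots: +50.0 mg calcium for $0.30 (total $0.30, still need 468.0 mg).
Take 2.586 servings of Greek yogurt: +468.0 mg calcium for $2.97 (total $3.27, still need 0.0 mg).
Filling from the cheapest source first is optimal under one linear minimum: $3.27.

$3.27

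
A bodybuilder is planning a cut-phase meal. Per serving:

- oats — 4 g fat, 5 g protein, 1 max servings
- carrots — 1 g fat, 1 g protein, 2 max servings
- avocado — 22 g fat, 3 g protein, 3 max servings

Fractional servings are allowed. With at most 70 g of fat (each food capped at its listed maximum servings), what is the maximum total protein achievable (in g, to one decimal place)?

15.7 g

Protein per g fat: oats 1.25, carrots 1, avocado 0.1364.
Take 1 serving of oats: uses 4 g fat, +5.0 g protein (running total 5.0 g).
Take 2 servings of carrots: uses 2 g fat, +2.0 g protein (running total 7.0 g).
Take 2.909 servings of avocado: uses 64 g fat, +8.7 g protein (running total 15.7 g).
Filling greedily by protein-per-g fat is optimal for one linear limit, giving 15.7 g.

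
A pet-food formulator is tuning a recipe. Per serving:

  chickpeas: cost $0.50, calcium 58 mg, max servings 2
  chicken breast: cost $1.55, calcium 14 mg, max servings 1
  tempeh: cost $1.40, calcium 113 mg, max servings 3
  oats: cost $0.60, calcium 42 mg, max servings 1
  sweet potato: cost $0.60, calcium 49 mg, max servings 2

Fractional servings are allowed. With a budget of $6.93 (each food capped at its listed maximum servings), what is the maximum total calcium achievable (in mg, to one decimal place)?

590.1 mg

Calcium per dollar: chickpeas 116, sweet potato 81.67, tempeh 80.71, oats 70, chicken breast 9.032.
Take 2 servings of chickpeas: spends $1.00, +116.0 mg calcium (running total 116.0 mg).
Take 2 servings of sweet potato: spends $1.20, +98.0 mg calcium (running total 214.0 mg).
Take 3 servings of tempeh: spends $4.20, +339.0 mg calcium (running total 553.0 mg).
Take 0.8833 servings of oats: spends $0.53, +37.1 mg calcium (running total 590.1 mg).
Greedy by best ratio exhausts the cost allowance optimally: 590.1 mg.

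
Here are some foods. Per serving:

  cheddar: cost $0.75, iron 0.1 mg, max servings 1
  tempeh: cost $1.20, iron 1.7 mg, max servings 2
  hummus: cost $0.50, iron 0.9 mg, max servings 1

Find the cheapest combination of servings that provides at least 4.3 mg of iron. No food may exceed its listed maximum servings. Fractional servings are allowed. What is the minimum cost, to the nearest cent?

Cost per mg of iron: hummus $0.5556, tempeh $0.7059, cheddar $7.5000.
Take 1 serving of hummus: +0.9 mg iron for $0.50 (total $0.50, still need 3.4 mg).
Take 2 servings of tempeh: +3.4 mg iron for $2.40 (total $2.90, still need 0.0 mg).
Greedy by cheapest-per-mg is optimal for a single linear constraint, so the minimum cost is $2.90.

$2.90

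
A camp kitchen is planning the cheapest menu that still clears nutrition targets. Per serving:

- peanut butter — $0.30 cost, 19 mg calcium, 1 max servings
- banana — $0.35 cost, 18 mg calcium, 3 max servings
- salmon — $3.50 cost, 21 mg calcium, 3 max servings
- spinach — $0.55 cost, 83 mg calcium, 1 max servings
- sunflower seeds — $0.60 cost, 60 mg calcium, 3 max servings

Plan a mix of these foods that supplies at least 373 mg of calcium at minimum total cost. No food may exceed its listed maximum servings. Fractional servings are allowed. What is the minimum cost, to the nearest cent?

Cost per mg of calcium: spinach $0.0066, sunflower seeds $0.0100, peanut butter $0.0158, banana $0.0194, salmon $0.1667.
Take 1 serving of spinach: +83.0 mg calcium for $0.55 (total $0.55, still need 290.0 mg).
Take 3 servings of sunflower seeds: +180.0 mg calcium for $1.80 (total $2.35, still need 110.0 mg).
Take 1 serving of peanut butter: +19.0 mg calcium for $0.30 (total $2.65, still need 91.0 mg).
Take 3 servings of banana: +54.0 mg calcium for $1.05 (total $3.70, still need 37.0 mg).
Take 1.762 servings of salmon: +37.0 mg calcium for $6.17 (total $9.87, still need 0.0 mg).
Filling from the cheapest source first is optimal under one linear minimum: $9.87.

$9.87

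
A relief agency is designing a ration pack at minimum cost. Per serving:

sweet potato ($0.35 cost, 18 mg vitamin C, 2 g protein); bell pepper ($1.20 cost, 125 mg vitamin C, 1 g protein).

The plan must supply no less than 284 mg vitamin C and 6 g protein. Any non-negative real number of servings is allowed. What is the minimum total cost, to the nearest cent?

$3.08

Two binding constraints pin down two serving amounts, so the optimal mix uses at most two foods. The candidates are each food alone (scaled to the tighter of vitamin C/protein) and each pair with both constraints tight.
sweet potato only: max(284/18, 6/2) = 15.78 servings → $5.52.
bell pepper only: max(284/125, 6/1) = 6 servings → $7.20.
sweet potato + bell pepper with both tight: 2.009 servings and 1.983 servings → $3.08.
Cheapest feasible corner: $3.08.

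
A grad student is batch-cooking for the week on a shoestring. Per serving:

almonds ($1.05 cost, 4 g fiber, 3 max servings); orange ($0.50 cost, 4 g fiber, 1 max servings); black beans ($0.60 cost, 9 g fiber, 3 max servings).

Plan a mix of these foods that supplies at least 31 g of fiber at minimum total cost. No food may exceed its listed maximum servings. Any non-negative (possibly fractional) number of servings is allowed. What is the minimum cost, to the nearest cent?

$2.30

Cost per g of fiber: black beans $0.0667, orange $0.1250, almonds $0.2625.
Take 3 servings of black beans: +27.0 g fiber for $1.80 (total $1.80, still need 4.0 g).
Take 1 serving of orange: +4.0 g fiber for $0.50 (total $2.30, still need 0.0 g).
Filling from the cheapest source first is optimal under one linear minimum: $2.30.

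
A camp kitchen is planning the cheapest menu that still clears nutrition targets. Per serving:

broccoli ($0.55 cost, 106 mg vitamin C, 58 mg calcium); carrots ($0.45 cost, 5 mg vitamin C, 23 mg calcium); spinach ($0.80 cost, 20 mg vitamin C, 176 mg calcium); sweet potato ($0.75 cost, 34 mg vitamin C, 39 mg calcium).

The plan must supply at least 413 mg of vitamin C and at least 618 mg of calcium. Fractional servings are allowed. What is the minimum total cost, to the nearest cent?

$3.80

Compare the cost at each extreme point of the feasible region.
broccoli only: max(413/106, 618/58) = 10.66 servings → $5.86.
carrots only: max(413/5, 618/23) = 82.6 servings → $37.17.
spinach only: max(413/20, 618/176) = 20.65 servings → $16.52.
sweet potato only: max(413/34, 618/39) = 15.85 servings → $11.88.
broccoli + carrots with both tight: 2.984 servings and 19.35 servings → $10.35.
broccoli + spinach with both tight: 3.448 servings and 2.375 servings → $3.80.
broccoli + sweet potato with both targets exact would need a negative amount; discard.
carrots + spinach: intersection lies outside the first quadrant.
carrots + sweet potato with both tight: 8.356 servings and 10.92 servings → $11.95.
spinach + sweet potato with both tight: 0.9425 servings and 11.59 servings → $9.45.
So the least-cost plan costs $3.80.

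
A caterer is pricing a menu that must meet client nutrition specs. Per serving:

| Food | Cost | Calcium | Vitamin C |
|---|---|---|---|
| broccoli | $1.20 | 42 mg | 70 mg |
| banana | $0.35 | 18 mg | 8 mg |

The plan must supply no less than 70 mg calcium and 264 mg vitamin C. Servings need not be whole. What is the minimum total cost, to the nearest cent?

A basic optimal solution has at most two foods positive. Try each food alone and each pair with both targets met exactly.
broccoli only: max(70/42, 264/70) = 3.771 servings → $4.53.
banana only: max(70/18, 264/8) = 33 servings → $11.55.
broccoli + banana: intersection lies outside the first quadrant.
The minimum over all feasible corners is $4.53.

$4.53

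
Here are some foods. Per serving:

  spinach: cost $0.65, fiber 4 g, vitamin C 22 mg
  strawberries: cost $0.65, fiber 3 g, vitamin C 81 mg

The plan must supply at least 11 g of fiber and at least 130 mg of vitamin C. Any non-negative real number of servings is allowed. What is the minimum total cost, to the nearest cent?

$1.96

With two linear requirements the optimum uses one or two foods; enumerate the corners.
spinach only: max(11/4, 130/22) = 5.909 servings → $3.84.
strawberries only: max(11/3, 130/81) = 3.667 servings → $2.38.
spinach + strawberries with both tight: 1.942 servings and 1.078 servings → $1.96.
Cheapest feasible corner: $1.96.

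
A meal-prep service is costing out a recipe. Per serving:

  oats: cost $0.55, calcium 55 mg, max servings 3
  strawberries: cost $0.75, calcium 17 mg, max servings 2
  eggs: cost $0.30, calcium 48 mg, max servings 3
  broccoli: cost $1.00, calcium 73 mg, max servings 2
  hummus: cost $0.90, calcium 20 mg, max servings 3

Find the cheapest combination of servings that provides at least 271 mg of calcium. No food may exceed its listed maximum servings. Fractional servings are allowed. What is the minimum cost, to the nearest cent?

$2.17

Cost per mg of calcium: eggs $0.0063, oats $0.0100, broccoli $0.0137, strawberries $0.0441, hummus $0.0450.
Take 3 servings of eggs: +144.0 mg calcium for $0.90 (total $0.90, still need 127.0 mg).
Take 2.309 servings of oats: +127.0 mg calcium for $1.27 (total $2.17, still need 0.0 mg).
Filling from the cheapest source first is optimal under one linear minimum: $2.17.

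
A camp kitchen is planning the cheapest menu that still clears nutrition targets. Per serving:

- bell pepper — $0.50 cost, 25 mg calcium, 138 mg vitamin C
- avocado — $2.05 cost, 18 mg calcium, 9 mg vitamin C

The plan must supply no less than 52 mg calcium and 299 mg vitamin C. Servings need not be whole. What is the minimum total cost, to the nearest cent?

Minimising a linear cost over {calcium ≥ 52, vitamin C ≥ 299, servings ≥ 0} — the optimum is at a vertex, using one or two foods.
bell pepper only: max(52/25, 299/138) = 2.167 servings → $1.08.
avocado only: max(52/18, 299/9) = 33.22 servings → $68.11.
bell pepper + avocado: the both-tight solution has a negative serving — not a feasible corner.
Cheapest feasible corner: $1.08.

$1.08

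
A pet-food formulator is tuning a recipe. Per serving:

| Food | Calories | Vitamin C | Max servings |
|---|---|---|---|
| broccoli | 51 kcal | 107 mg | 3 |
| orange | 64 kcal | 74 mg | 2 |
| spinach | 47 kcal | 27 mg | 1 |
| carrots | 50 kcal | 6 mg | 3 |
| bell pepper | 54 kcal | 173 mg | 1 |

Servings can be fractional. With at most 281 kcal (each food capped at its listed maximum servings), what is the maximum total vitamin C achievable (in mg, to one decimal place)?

Vitamin C per kcal: bell pepper 3.204, broccoli 2.098, orange 1.156, spinach 0.5745, carrots 0.12.
Take 1 serving of bell pepper: uses 54 kcal, +173.0 mg vitamin C (running total 173.0 mg).
Take 3 servings of broccoli: uses 153 kcal, +321.0 mg vitamin C (running total 494.0 mg).
Take 1.156 servings of orange: uses 74 kcal, +85.6 mg vitamin C (running total 579.6 mg).
Filling greedily by vitamin C-per-kcal is optimal for one linear limit, giving 579.6 mg.

579.6 mg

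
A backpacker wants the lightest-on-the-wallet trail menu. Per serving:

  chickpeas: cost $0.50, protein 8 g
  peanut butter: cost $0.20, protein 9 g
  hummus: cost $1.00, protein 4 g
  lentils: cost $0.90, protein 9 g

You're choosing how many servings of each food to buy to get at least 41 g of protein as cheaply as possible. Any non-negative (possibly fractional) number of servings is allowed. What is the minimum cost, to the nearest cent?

Cost per g of protein: peanut butter $0.0222, chickpeas $0.0625, lentils $0.1000, hummus $0.2500.
With no serving limits, use only peanut butter: 41 g / 9 g = 4.556 servings × $0.20 = $0.91.

$0.91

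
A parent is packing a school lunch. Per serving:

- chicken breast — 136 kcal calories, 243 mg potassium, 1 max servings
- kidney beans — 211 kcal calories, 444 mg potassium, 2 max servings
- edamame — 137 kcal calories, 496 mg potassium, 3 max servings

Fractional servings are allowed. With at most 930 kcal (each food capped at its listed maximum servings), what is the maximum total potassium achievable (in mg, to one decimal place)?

2549.3 mg

Potassium per kcal: edamame 3.62, kidney beans 2.104, chicken breast 1.787.
Take 3 servings of edamame: uses 411 kcal, +1488.0 mg potassium (running total 1488.0 mg).
Take 2 servings of kidney beans: uses 422 kcal, +888.0 mg potassium (running total 2376.0 mg).
Take 0.7132 servings of chicken breast: uses 97 kcal, +173.3 mg potassium (running total 2549.3 mg).
Greedy by best ratio exhausts the calories allowance optimally: 2549.3 mg.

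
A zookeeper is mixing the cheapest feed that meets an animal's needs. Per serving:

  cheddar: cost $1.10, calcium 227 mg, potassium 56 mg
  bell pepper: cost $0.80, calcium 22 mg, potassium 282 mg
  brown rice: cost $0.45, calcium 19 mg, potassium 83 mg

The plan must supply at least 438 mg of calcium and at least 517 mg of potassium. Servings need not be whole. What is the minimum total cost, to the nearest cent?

$3.15

The cheapest plan sits at a corner of the feasible region — with two constraints it uses at most two foods.
cheddar only: max(438/227, 517/56) = 9.232 servings → $10.16.
bell pepper only: max(438/22, 517/282) = 19.91 servings → $15.93.
brown rice only: max(438/19, 517/83) = 23.05 servings → $10.37.
cheddar + bell pepper with both tight: 1.786 servings and 1.479 servings → $3.15.
cheddar + brown rice with both tight: 1.492 servings and 5.222 servings → $3.99.
bell pepper + brown rice: the both-tight solution has a negative serving — not a feasible corner.
The minimum over all feasible corners is $3.15.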